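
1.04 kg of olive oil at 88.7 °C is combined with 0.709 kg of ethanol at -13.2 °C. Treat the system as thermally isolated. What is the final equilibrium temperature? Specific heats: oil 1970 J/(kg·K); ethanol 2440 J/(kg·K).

T_f ≈ 42.0 °C

Heat gained plus heat lost sum to zero:
1.04·1970·(T − 88.7) + 0.709·2440·(T − (-13.2)) = 0
2048.8(T − 88.7) + 1730(T − (-13.2)) = 0
3778.8 T = 158893
T = 158893 / 3778.8 = 42 °C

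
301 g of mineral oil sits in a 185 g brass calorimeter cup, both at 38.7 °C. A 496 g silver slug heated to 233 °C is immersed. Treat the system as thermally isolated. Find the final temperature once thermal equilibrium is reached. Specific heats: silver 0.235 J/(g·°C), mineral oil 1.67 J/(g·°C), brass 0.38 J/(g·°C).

T_f ≈ 71.5 °C

With ΣQ=0 the equilibrium temperature is the m·c-weighted mean:
T_f = (116.56*233 + 502.67*38.7 + 70.3*38.7) / (116.56 + 502.67 + 70.3)
    = 49332 / 689.53 ≈ 71.54 °C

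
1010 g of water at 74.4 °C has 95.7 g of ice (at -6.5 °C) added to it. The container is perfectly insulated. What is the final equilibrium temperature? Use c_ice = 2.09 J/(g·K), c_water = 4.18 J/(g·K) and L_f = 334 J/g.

Conservation of energy gives ΣQ = 0:
warm ice to 0 °C: 95.7×2.09×(0 − (-6.5)) = 1300.1; fusion: m_ice L_f = 95.7×334 = 31964; meltwater 0→T: 95.7×4.18×T = 400.03 T; water cools: 1010×4.18×(T − 74.4) = 4221.8(T − 74.4)
4621.8 T = 314102 − 33264 = 280838
T ≈ 60.76 °C — above 0 °C, consistent with complete melting.

T_f ≈ 60.8 °C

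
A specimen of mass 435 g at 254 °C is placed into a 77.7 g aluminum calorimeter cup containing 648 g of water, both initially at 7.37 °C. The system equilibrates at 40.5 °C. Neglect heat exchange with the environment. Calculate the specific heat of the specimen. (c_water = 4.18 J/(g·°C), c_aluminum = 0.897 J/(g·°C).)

c ≈ 0.991 J/(g·°C)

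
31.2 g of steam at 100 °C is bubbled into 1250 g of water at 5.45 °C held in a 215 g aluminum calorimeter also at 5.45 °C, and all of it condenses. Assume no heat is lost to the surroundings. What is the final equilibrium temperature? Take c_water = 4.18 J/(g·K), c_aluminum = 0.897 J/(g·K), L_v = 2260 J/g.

T_f ≈ 20.4 °C

Energy balance with sensible and latent terms:
condense steam: −31.2·2260 = −70512; condensate cools 100→T: 31.2·4.18·(T − 100) = 130.42(T − 100); original water: 5225(T − 5.45); cup: 192.86(T − 5.45)
5548.3 T = 70512 + 13042 + 29527 = 113081
T ≈ 20.38 °C, under the boiling point, so the assumption holds.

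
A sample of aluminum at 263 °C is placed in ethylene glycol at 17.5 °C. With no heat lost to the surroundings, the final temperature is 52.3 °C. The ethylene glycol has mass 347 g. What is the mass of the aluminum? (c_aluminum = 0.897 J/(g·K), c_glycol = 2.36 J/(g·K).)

m ≈ 151 g

|Q_aluminum| = |Q_glycol|:
m·0.897·(263 − 52.3) = 347·2.36·(52.3 − 17.5)
189 m = 28498  ⇒  m ≈ 150.8 g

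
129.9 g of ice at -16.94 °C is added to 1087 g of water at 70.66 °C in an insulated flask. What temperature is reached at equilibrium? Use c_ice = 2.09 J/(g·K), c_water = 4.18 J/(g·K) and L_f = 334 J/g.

T_f ≈ 53.7 °C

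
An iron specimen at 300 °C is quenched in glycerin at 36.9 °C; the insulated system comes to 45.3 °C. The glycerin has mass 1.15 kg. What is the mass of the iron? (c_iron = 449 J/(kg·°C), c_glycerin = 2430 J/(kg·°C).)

Heat lost by the iron = heat gained by the glycerin:
m×449×(300 − 45.3) = 1.15×2430×(45.3 − 36.9)
114360 m = 23474  ⇒  m ≈ 0.2053 kg

m ≈ 0.205 kg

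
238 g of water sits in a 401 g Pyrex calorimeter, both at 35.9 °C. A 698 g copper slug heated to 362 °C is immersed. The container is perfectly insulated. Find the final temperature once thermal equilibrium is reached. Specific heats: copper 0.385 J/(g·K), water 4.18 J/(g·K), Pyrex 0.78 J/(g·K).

With ΣQ=0 the equilibrium temperature is the m·c-weighted mean:
T_f = (268.73·362 + 994.84·35.9 + 312.78·35.9) / (268.73 + 994.84 + 312.78)
    = 144224 / 1576.3 ≈ 91.49 °C

T_f ≈ 91.5 °C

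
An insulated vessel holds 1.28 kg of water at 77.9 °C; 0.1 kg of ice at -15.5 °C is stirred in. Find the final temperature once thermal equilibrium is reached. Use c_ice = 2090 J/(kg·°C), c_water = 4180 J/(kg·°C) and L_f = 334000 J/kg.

Energy conservation, ΣQ = 0:
ice -15.5→0 °C: 0.1·2090·15.5 = 3239.5; melt ice: 0.1·334000 = 33400; warm the meltwater: 418 T; water: 5350.4(T − 77.9)
5768.4 T = 416796 − 36640 = 380157
T ≈ 65.90 °C. Since T > 0 °C, the all-ice-melts assumption holds.

T_f ≈ 65.9 °C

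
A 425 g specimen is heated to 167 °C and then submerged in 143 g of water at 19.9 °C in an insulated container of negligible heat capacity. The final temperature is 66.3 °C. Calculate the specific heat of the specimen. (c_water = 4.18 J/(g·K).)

Let T be the final temperature. ΣQ_i = 0:
425×c×(66.3 − 167) + 143×4.18×(66.3 − 19.9) = 0
-42798 c = -27735
c = -27735/-42798 ≈ 0.6481 J/(g·K)

c ≈ 0.648 J/(g·K)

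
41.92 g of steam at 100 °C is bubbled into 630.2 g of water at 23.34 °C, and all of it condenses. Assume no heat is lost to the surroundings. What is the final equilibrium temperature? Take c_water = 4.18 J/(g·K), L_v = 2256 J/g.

Taking heat into each body as positive, Σ m c ΔT = 0:
latent heat released on condensation: 41.92×2256 = 94572
  condensed water 100 °C→T: 175.23(T − 100)
  original water: 2634.2(T − 23.34)
2809.5 T = 94572 + 17523 + 61483 = 173577
T ≈ 61.78 °C (< 100 °C, so full condensation is consistent).

T_f ≈ 61.8 °C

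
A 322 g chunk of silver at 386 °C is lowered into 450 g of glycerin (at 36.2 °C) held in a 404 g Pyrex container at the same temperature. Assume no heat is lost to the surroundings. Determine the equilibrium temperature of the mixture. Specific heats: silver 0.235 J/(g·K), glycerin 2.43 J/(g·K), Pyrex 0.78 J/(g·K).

Conservation of energy gives ΣQ = 0:
322*0.235*(T − 386) + 450*2.43*(T − 36.2) + 404*0.78*(T − 36.2) = 0
75.67(T − 386) + 1093.5(T − 36.2) + 315.12(T − 36.2) = 0
(75.67 + 1093.5 + 315.12) T = 75.67*386 + 1093.5*36.2 + 315.12*36.2
T = 80201 / 1484.3 = 54 °C

T_f ≈ 54.0 °C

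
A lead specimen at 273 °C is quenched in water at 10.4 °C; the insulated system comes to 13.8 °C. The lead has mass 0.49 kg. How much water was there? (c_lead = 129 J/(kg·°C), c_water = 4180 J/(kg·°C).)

m ≈ 1.15 kg

Let T be the final temperature. ΣQ_i = 0:
0.49·129·(13.8 − 273) + m·4180·(13.8 − 10.4) = 0
14212 m = 16384
m = 16384/14212 ≈ 1.153 kg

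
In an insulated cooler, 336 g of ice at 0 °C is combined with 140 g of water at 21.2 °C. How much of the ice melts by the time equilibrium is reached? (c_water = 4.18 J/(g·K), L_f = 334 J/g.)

m_melted ≈ 37.1 g

Cooling the water to 0 °C releases 140·4.18·21.2 = 12406 J.
Fully melting the ice requires m_ice L_f = 336·334 = 112224 J.
12406 J < 112224 J, so only part of the ice melts and the system sits at 0 °C.
m_melt = 12406 / L_f = 37.14 g.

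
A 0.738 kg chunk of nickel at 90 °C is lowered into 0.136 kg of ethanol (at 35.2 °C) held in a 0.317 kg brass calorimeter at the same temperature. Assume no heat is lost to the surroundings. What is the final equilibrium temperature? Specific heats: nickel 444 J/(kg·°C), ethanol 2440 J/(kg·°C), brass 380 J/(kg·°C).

T_f ≈ 58.2 °C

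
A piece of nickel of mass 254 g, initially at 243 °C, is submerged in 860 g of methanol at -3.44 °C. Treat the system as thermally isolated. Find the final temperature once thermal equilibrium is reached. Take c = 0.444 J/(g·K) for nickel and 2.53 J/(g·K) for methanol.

T_f ≈ 8.7 °C

T_f = Σ m_i c_i T_i / Σ m_i c_i:
T_f = (112.78×243 + 2175.8×(-3.44)) / (112.78 + 2175.8)
    = 19920 / 2288.6 ≈ 8.70 °C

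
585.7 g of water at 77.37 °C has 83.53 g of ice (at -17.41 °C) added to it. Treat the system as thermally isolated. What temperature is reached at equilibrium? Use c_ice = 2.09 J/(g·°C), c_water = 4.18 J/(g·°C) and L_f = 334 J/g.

T_f ≈ 56.7 °C

Net heat exchanged in the isolated system is zero:
ice -17.41→0 °C: 83.53×2.09×17.41 = 3039.4
  latent heat to melt: 83.53×334 = 27899
  warm the meltwater: 349.16 T
  water: 2448.2(T − 77.37)
2797.4 T = 189419 − 30938 = 158481
T ≈ 56.65 °C. Since T > 0 °C, the all-ice-melts assumption holds.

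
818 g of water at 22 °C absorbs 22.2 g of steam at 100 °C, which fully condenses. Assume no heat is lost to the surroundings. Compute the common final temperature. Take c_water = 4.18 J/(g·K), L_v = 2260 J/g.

T_f ≈ 38.3 °C

Energy conservation, ΣQ = 0:
condense steam: −22.2×2260 = −50172
  condensed water 100 °C→T: 92.8(T − 100)
  original water: 3419.2(T − 22)
3512 T = 50172 + 9279.6 + 75223 = 134675
T ≈ 38.35 °C, under the boiling point, so the assumption holds.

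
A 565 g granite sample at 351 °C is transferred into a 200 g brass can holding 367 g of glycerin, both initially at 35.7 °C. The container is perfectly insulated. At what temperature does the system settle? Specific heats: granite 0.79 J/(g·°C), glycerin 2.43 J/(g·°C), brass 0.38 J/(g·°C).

T_f ≈ 135.2 °C

Taking heat into each body as positive, Σ m c ΔT = 0:
565×0.79×(T − 351) + 367×2.43×(T − 35.7) + 200×0.38×(T − 35.7) = 0
1414.2 T = 191220
T ≈ 135.22 °C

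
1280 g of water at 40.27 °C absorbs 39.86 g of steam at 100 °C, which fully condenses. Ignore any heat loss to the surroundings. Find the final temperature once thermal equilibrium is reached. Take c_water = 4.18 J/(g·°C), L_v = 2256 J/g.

Energy conservation, ΣQ = 0:
latent heat released on condensation: 39.86×2256 = 89924; condensate cools 100→T: 39.86×4.18×(T − 100) = 166.61(T − 100); original water: 5350.4(T − 40.27)
5517 T = 89924 + 16661 + 215461 = 322046
T ≈ 58.37 °C (< 100 °C, so full condensation is consistent).

T_f ≈ 58.4 °C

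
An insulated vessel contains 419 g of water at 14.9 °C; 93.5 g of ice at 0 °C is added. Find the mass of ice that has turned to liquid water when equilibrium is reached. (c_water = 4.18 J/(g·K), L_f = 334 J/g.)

Cooling the water to 0 °C releases 419·4.18·14.9 = 26096 J.
Melting all 93.5 g of ice would need 93.5·334 = 31229 J.
That's not enough to melt it all — equilibrium is at 0 °C with ice remaining.
Mass melted = 26096/334 ≈ 78.13 g.

m_melted ≈ 78.1 g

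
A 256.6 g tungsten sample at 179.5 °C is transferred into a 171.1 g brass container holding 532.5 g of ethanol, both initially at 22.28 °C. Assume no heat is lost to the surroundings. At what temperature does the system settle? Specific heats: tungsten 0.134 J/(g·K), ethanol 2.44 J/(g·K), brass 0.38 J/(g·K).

T_f ≈ 26.1 °C

Conservation of energy gives ΣQ = 0:
256.6×0.134×(T − 179.5) + 532.5×2.44×(T − 22.28) + 171.1×0.38×(T − 22.28) = 0
1398.7 T = 36569
T = 36569/1398.7 ≈ 26.14 °C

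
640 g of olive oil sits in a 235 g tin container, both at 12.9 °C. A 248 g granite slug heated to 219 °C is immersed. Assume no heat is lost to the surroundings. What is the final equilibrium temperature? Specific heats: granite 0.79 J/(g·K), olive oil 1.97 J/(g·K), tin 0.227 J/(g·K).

Setting the total heat transfer to zero:
248*0.79*(T − 219) + 640*1.97*(T − 12.9) + 235*0.227*(T − 12.9) = 0
195.92(T − 219) + 1260.8(T − 12.9) + 53.34(T − 12.9) = 0
1510.1 T = 59859
T = 59859/1510.1 ≈ 39.64 °C

T_f ≈ 39.6 °C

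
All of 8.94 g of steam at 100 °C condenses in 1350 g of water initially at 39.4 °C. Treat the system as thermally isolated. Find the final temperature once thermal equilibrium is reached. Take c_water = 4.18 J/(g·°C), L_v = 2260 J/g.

T_f ≈ 43.4 °C

Net heat exchanged in the isolated system is zero:
steam→water at 100 °C releases m L_v = 8.94·2260 = 20204
  condensed water 100 °C→T: 37.37(T − 100)
  original water: 5643(T − 39.4)
5680.4 T = 20204 + 3736.9 + 222334 = 246276
T ≈ 43.36 °C, under the boiling point, so the assumption holds.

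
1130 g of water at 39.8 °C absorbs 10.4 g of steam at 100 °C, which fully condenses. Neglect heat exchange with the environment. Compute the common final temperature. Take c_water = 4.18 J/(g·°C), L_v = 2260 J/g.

Net heat exchanged in the isolated system is zero:
steam→water at 100 °C releases m L_v = 10.4×2260 = 23504; condensed water 100 °C→T: 43.47(T − 100); original water: 4723.4(T − 39.8)
4766.9 T = 23504 + 4347.2 + 187991 = 215843
T ≈ 45.28 °C (< 100 °C, so full condensation is consistent).

T_f ≈ 45.3 °C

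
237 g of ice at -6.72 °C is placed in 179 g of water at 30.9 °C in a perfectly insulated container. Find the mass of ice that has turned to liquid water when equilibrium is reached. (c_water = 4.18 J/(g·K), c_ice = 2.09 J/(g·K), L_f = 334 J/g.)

m_melted ≈ 59.3 g

Cooling the water to 0 °C releases 179×4.18×30.9 = 23120 J.
Warming the ice to 0 °C takes 237×2.09×6.72 = 3328.6 J, leaving 19791 J for melting.
Melting all 237 g of ice would need 237×334 = 79158 J.
19791 J < 79158 J, so only part of the ice melts and the system sits at 0 °C.
Mass melted = 19791/334 ≈ 59.26 g.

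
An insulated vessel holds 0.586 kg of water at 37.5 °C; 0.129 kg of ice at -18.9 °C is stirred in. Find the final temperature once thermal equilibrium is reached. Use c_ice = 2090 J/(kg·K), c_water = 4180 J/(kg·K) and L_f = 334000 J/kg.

T_f ≈ 14.6 °C

Net heat exchanged in the isolated system is zero:
ice -18.9→0 °C: 0.129·2090·18.9 = 5095.6
  fusion: m_ice L_f = 0.129·334000 = 43086
  meltwater 0→T: 0.129·4180·T = 539.22 T
  water: 2449.5(T − 37.5)
2988.7 T = 91856 − 48182 = 43674
T ≈ 14.61 °C. Since T > 0 °C, the all-ice-melts assumption holds.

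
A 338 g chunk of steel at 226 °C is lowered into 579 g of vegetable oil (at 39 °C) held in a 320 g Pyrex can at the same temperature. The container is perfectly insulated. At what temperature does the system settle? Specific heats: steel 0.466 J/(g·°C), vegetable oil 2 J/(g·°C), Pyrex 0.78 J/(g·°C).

T_f ≈ 57.8 °C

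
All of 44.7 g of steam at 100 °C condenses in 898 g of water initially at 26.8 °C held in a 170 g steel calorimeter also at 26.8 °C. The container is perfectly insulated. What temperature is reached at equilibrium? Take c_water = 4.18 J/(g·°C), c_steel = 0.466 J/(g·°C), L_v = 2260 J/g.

Setting the total heat transfer to zero:
latent heat released on condensation: 44.7×2260 = 101022
  condensed water 100 °C→T: 186.85(T − 100)
  water warms: 898×4.18×(T − 26.8) = 3753.6(T − 26.8)
  steel cup: 170×0.466×(T − 26.8) = 79.22(T − 26.8)
4019.7 T = 101022 + 18685 + 102721 = 222427
T ≈ 55.33 °C — below 100 °C, confirming all the steam condensed.

T_f ≈ 55.3 °C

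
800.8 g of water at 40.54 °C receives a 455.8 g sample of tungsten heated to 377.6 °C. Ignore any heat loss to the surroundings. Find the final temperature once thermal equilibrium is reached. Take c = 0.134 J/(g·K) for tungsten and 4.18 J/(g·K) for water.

Conservation of energy gives ΣQ = 0:
455.8×0.134×(T − 377.6) + 800.8×4.18×(T − 40.54) = 0
3408.4 T = 158764
T = 158764 / 3408.4 = 46.6 °C

T_f ≈ 46.6 °C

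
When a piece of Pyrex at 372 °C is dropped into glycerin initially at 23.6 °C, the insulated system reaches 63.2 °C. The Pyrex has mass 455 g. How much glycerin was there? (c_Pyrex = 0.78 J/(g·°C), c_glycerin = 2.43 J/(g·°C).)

m ≈ 1140 g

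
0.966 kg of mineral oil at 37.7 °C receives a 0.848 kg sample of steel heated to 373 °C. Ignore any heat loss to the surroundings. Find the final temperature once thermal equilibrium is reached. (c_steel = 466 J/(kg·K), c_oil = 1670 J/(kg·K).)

T_f ≈ 103.7 °C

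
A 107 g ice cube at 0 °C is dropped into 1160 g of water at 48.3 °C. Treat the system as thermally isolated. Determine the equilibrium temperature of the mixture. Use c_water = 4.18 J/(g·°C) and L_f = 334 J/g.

Taking heat into each body as positive, Σ m c ΔT = 0:
latent heat to melt: 107·334 = 35738; meltwater 0→T: 107·4.18·T = 447.26 T; water cools: 1160·4.18·(T − 48.3) = 4848.8(T − 48.3)
5296.1 T = 234197 − 35738 = 198459
T ≈ 37.47 °C — above 0 °C, consistent with complete melting.

T_f ≈ 37.5 °C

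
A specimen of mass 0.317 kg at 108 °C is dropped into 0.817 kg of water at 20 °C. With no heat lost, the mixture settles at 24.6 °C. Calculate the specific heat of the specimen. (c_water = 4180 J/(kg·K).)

Net heat exchanged in the isolated system is zero:
0.317×c×(24.6 − 108) + 0.817×4180×(24.6 − 20) = 0
-26.44 c = -15709
c = -15709/-26.44 ≈ 594.2 J/(kg·K)

c ≈ 594 J/(kg·K)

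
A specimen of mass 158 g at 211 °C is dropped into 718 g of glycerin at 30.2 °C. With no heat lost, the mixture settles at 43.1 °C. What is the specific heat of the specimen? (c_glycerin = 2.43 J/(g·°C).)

Heat lost by the specimen = heat gained by the glycerin:
158·c·(211 − 43.1) = 718·2.43·(43.1 − 30.2)
26528 c = 22507  ⇒  c ≈ 0.8484 J/(g·°C)

c ≈ 0.848 J/(g·°C)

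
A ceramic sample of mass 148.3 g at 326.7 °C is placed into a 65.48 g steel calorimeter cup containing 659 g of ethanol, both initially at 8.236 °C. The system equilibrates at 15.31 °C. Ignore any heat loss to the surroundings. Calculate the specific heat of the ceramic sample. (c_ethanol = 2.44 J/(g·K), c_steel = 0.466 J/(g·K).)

Energy conservation, ΣQ = 0:
148.3·c·(15.31 − 326.7) + 659·2.44·(15.31 − 8.236) + 65.48·0.466·(15.31 − 8.236) = 0
-46179 c = -11591
c = -11591/-46179 ≈ 0.251 J/(g·K)

c ≈ 0.251 J/(g·K)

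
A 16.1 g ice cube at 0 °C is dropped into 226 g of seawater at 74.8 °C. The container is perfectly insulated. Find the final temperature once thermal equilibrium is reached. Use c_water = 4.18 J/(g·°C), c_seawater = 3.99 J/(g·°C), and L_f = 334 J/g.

Setting the total heat transfer to zero:
melt ice: 16.1×334 = 5377.4; warm the meltwater: 67.3 T; seawater cools: 226×3.99×(T − 74.8) = 901.74(T − 74.8)
969.04 T = 67450 − 5377.4 = 62073
T ≈ 64.06 °C. Since T > 0 °C, the all-ice-melts assumption holds.

T_f ≈ 64.1 °C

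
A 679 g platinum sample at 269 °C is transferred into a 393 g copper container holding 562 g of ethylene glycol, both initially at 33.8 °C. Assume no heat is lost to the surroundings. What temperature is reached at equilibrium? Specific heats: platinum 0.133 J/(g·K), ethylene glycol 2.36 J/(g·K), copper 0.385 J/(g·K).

Taking heat into each body as positive, Σ m c ΔT = 0:
679×0.133×(T − 269) + 562×2.36×(T − 33.8) + 393×0.385×(T − 33.8) = 0
(90.31 + 1326.3 + 151.31) T = 90.31×269 + 1326.3×33.8 + 151.31×33.8
T = 74236/1567.9 ≈ 47.35 °C

T_f ≈ 47.3 °C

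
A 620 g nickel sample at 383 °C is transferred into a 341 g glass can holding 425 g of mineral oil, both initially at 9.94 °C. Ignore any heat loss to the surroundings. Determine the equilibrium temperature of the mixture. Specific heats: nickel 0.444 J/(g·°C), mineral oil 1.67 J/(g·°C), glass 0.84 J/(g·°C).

T_f ≈ 90.7 °C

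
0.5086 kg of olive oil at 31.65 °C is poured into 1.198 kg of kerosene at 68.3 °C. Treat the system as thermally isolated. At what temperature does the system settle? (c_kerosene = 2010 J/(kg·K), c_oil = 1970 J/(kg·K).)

|Q_kerosene| = |Q_oil|:
1.198×2010×(68.3 − T) = 0.5086×1970×(T − 31.65)
2408(68.3 − T) = 1001.9(T − 31.65)
3409.9 T = 196176  ⇒  T ≈ 57.53 °C

T_f ≈ 57.5 °C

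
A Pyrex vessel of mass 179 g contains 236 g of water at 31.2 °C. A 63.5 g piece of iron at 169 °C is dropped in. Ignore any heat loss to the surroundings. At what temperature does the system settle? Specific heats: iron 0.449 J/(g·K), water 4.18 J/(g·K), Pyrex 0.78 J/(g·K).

T_f = Σ m_i c_i T_i / Σ m_i c_i:
T_f = (28.51*169 + 986.48*31.2 + 139.62*31.2) / (28.51 + 986.48 + 139.62)
    = 39953 / 1154.6 ≈ 34.60 °C

T_f ≈ 34.6 °C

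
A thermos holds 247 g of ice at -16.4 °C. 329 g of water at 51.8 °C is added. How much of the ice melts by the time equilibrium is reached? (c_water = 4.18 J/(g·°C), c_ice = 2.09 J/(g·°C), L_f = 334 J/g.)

Cooling the water to 0 °C releases 329·4.18·51.8 = 71236 J.
Of that, 247·2.09·16.4 = 8466.2 J goes to bring the ice to 0 °C, leaving 62770 J.
Melting all 247 g of ice would need 247·334 = 82498 J.
62770 J < 82498 J, so only part of the ice melts and the system sits at 0 °C.
m_melt = 62770 / L_f = 187.9 g.

m_melted ≈ 188 g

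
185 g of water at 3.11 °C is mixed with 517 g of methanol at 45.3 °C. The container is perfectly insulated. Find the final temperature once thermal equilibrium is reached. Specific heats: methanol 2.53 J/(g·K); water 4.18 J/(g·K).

T_f ≈ 29.6 °C

Net heat exchanged in the isolated system is zero:
517·2.53·(T − 45.3) + 185·4.18·(T − 3.11) = 0
(1308 + 773.3) T = 1308·45.3 + 773.3·3.11
T = 61658 / 2081.3 = 29.6 °C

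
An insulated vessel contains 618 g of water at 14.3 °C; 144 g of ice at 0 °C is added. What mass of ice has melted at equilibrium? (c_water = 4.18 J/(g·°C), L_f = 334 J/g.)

m_melted ≈ 111 g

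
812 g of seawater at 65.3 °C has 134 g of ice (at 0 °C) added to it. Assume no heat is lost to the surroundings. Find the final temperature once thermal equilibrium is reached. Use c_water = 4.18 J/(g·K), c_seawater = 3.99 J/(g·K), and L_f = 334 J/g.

Heat gained plus heat lost sum to zero:
latent heat to melt: 134×334 = 44756; meltwater 0→T: 134×4.18×T = 560.12 T; seawater cools: 812×3.99×(T − 65.3) = 3239.9(T − 65.3)
3800 T = 211564 − 44756 = 166808
T ≈ 43.90 °C. Since T > 0 °C, the all-ice-melts assumption holds.

T_f ≈ 43.9 °C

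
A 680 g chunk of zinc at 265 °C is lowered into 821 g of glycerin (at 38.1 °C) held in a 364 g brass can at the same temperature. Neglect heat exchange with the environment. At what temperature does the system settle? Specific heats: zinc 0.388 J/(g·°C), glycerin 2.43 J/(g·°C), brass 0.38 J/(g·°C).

T_f ≈ 63.1 °C

Heat gained plus heat lost sum to zero:
680*0.388*(T − 265) + 821*2.43*(T − 38.1) + 364*0.38*(T − 38.1) = 0
263.84(T − 265) + 1995(T − 38.1) + 138.32(T − 38.1) = 0
2397.2 T = 151198
T ≈ 63.07 °C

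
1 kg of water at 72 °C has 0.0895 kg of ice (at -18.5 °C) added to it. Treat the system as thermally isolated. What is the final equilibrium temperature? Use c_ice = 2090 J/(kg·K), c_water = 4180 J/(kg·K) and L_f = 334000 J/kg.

T_f ≈ 58.8 °C

Energy conservation, ΣQ = 0:
ice -18.5→0 °C: 0.0895·2090·18.5 = 3460.5
  fusion: m_ice L_f = 0.0895·334000 = 29893
  meltwater 0→T: 0.0895·4180·T = 374.11 T
  water: 4180(T − 72)
4554.1 T = 300960 − 33354 = 267606
T ≈ 58.76 °C. Since T > 0 °C, the all-ice-melts assumption holds.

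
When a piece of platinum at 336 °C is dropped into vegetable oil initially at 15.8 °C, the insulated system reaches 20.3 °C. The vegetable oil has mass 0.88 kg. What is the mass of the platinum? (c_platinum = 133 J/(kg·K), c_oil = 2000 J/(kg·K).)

|Q_platinum| = |Q_oil|:
m·133·(336 − 20.3) = 0.88·2000·(20.3 − 15.8)
41988 m = 7920  ⇒  m ≈ 0.1886 kg

m ≈ 0.189 kg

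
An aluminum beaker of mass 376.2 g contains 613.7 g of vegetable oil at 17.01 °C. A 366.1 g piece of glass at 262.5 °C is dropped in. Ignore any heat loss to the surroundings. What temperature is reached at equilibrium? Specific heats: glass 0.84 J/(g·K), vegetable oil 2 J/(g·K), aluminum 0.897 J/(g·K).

T_f ≈ 57.3 °C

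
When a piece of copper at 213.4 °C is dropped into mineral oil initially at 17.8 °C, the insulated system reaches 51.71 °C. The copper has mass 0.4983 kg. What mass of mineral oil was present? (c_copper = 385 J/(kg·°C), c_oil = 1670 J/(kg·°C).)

m ≈ 0.548 kg

Heat gained plus heat lost sum to zero:
0.4983×385×(51.71 − 213.4) + m×1670×(51.71 − 17.8) = 0
56630 m = 31019
m = 31019/56630 ≈ 0.5478 kg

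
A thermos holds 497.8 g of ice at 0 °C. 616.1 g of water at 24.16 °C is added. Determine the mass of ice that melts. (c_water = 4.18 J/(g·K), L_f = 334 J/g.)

m_melted ≈ 186 g

Water can give up m c ΔT = 616.1·4.18·24.16 = 62219 J before reaching 0 °C.
To melt every bit of ice: 497.8·334 = 166265 J.
Since 62219 < 166265 J, not all the ice melts; equilibrium is at 0 °C.
Mass melted = 62219/334 ≈ 186.3 g.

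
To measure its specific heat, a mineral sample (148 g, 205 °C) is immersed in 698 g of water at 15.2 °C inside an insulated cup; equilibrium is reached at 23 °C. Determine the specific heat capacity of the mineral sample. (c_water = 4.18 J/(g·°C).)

c ≈ 0.845 J/(g·°C)

Heat gained plus heat lost sum to zero:
148×c×(23 − 205) + 698×4.18×(23 − 15.2) = 0
-26936 c = -22758
c = -22758/-26936 ≈ 0.8449 J/(g·°C)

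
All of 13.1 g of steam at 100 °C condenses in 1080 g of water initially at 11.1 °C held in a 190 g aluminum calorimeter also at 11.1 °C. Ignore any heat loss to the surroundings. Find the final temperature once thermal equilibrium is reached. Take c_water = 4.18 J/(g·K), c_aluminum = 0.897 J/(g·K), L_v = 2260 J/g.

T_f ≈ 18.4 °C

Let T be the final temperature. ΣQ_i = 0:
condense steam: −13.1·2260 = −29606
  condensed water 100 °C→T: 54.76(T − 100)
  original water: 4514.4(T − 11.1)
  cup: 170.43(T − 11.1)
4739.6 T = 29606 + 5475.8 + 52002 = 87083
T ≈ 18.37 °C, under the boiling point, so the assumption holds.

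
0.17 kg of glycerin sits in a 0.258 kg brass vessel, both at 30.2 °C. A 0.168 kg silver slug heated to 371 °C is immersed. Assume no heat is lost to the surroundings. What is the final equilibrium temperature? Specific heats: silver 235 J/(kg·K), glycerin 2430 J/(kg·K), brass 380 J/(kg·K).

T_f ≈ 54.6 °C

Conservation of energy gives ΣQ = 0:
0.168*235*(T − 371) + 0.17*2430*(T − 30.2) + 0.258*380*(T − 30.2) = 0
550.62 T = 30084
T = 30084 / 550.62 = 54.6 °C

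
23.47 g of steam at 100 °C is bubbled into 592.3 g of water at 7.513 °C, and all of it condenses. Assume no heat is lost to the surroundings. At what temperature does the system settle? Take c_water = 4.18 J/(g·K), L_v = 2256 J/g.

Net heat exchanged in the isolated system is zero:
steam→water at 100 °C releases m L_v = 23.47×2256 = 52948; condensate cools 100→T: 23.47×4.18×(T − 100) = 98.1(T − 100); water warms: 592.3×4.18×(T − 7.513) = 2475.8(T − 7.513)
2573.9 T = 52948 + 9810.5 + 18601 = 81360
T ≈ 31.61 °C — below 100 °C, confirming all the steam condensed.

T_f ≈ 31.6 °C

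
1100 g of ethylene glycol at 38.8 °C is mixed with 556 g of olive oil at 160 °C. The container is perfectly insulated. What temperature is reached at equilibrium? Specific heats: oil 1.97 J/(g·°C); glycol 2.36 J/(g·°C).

T_f ≈ 74.8 °C

Setting the total heat transfer to zero:
556×1.97×(T − 160) + 1100×2.36×(T − 38.8) = 0
1095.3(T − 160) + 2596(T − 38.8) = 0
3691.3 T = 275976
T = 275976/3691.3 ≈ 74.76 °C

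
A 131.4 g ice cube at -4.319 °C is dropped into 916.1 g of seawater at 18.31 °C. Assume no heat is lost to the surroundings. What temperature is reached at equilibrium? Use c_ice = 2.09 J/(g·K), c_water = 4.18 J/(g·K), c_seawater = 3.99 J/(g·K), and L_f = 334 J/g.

T_f ≈ 5.2 °C

Net heat exchanged in the isolated system is zero:
warm ice to 0 °C: 131.4·2.09·(0 − (-4.319)) = 1186.1; melt ice: 131.4·334 = 43888; meltwater 0→T: 131.4·4.18·T = 549.25 T; seawater: 3655.2(T − 18.31)
4204.5 T = 66927 − 45074 = 21854
T ≈ 5.20 °C — above 0 °C, consistent with complete melting.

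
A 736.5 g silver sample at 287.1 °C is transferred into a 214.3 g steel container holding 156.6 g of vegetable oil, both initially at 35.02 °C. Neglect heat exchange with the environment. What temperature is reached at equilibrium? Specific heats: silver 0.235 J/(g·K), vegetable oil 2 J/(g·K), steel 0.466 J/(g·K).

T_f ≈ 109.5 °C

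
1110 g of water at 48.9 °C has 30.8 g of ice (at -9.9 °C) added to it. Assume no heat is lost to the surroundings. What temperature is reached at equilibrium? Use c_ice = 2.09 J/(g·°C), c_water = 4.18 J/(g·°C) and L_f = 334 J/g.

Let T be the final temperature. ΣQ_i = 0:
ice -9.9→0 °C: 30.8×2.09×9.9 = 637.28; latent heat to melt: 30.8×334 = 10287; warm the meltwater: 128.74 T; water: 4639.8(T − 48.9)
4768.5 T = 226886 − 10924 = 215962
T ≈ 45.29 °C (positive, so assuming full melt was valid).

T_f ≈ 45.3 °C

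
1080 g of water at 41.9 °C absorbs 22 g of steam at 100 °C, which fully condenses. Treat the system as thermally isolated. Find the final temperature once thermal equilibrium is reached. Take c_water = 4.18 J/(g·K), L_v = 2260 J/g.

T_f ≈ 53.9 °C

Energy conservation, ΣQ = 0:
condense steam: −22·2260 = −49720
  condensate cools 100→T: 22·4.18·(T − 100) = 91.96(T − 100)
  water warms: 1080·4.18·(T − 41.9) = 4514.4(T − 41.9)
4606.4 T = 49720 + 9196 + 189153 = 248069
T ≈ 53.85 °C — below 100 °C, confirming all the steam condensed.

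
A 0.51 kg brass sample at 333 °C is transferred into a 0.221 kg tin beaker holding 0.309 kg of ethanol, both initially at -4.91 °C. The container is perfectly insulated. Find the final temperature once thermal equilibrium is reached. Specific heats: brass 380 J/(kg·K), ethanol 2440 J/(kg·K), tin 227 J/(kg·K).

T_f ≈ 60.7 °C

Let T be the final temperature. ΣQ_i = 0:
0.51*380*(T − 333) + 0.309*2440*(T − (-4.91)) + 0.221*227*(T − (-4.91)) = 0
193.8(T − 333) + 753.96(T − (-4.91)) + 50.17(T − (-4.91)) = 0
997.93 T = 60587
T = 60587/997.93 ≈ 60.71 °C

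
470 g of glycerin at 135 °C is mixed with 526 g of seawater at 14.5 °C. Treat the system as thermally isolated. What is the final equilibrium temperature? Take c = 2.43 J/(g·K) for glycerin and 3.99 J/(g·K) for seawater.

|Q_glycerin| = |Q_seawater|:
470·2.43·(135 − T) = 526·3.99·(T − 14.5)
1142.1(135 − T) = 2098.7(T − 14.5)
3240.8 T = 184615  ⇒  T ≈ 56.97 °C

T_f ≈ 57.0 °C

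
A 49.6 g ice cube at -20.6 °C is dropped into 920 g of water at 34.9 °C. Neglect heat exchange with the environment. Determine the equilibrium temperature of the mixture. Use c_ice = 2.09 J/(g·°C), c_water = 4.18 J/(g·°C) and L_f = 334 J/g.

Sum of m c ΔT and latent-heat terms is zero:
ice -20.6→0 °C: 49.6×2.09×20.6 = 2135.5
  melt ice: 49.6×334 = 16566
  warm the meltwater: 207.33 T
  water: 3845.6(T − 34.9)
4052.9 T = 134211 − 18702 = 115510
T ≈ 28.50 °C — above 0 °C, consistent with complete melting.

T_f ≈ 28.5 °C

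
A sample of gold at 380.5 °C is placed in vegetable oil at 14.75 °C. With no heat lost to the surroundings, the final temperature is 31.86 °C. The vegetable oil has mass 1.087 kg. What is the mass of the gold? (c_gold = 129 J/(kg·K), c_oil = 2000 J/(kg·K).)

m ≈ 0.827 kg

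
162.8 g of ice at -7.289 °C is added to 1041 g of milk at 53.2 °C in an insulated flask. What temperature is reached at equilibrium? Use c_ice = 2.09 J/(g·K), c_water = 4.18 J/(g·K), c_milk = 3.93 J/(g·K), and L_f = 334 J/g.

T_f ≈ 33.7 °C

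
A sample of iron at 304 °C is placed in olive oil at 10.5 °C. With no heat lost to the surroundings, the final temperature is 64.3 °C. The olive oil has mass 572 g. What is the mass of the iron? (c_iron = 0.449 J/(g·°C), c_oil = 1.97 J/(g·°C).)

m ≈ 563 g

Net heat exchanged in the isolated system is zero:
m×0.449×(64.3 − 304) + 572×1.97×(64.3 − 10.5) = 0
-107.63 m = -60624
m = -60624/-107.63 ≈ 563.3 g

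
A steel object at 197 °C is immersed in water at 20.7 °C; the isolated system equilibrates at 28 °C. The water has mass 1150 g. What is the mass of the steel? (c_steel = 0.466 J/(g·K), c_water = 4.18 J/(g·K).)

Let T be the final temperature. ΣQ_i = 0:
m·0.466·(28 − 197) + 1150·4.18·(28 − 20.7) = 0
-78.75 m = -35091
m = -35091/-78.75 ≈ 445.6 g

m ≈ 446 g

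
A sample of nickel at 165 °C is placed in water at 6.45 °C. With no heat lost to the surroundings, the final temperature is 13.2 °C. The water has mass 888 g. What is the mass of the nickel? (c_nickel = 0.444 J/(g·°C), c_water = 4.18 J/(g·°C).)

m ≈ 372 g

|Q_nickel| = |Q_water|:
m×0.444×(165 − 13.2) = 888×4.18×(13.2 − 6.45)
67.4 m = 25055  ⇒  m ≈ 371.7 g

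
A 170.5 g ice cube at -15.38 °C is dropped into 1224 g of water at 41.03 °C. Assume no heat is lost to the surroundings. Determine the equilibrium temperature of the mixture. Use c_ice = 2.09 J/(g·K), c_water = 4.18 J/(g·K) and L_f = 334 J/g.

T_f ≈ 25.3 °C

Let T be the final temperature. ΣQ_i = 0:
warm ice to 0 °C: 170.5×2.09×(0 − (-15.38)) = 5480.6
  fusion: m_ice L_f = 170.5×334 = 56947
  warm the meltwater: 712.69 T
  water cools: 1224×4.18×(T − 41.03) = 5116.3(T − 41.03)
5829 T = 209923 − 62428 = 147495
T ≈ 25.30 °C (positive, so assuming full melt was valid).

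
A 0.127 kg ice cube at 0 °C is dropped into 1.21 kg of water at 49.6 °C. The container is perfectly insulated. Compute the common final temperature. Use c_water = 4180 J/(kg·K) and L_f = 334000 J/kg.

Energy balance with sensible and latent terms:
latent heat to melt: 0.127·334000 = 42418
  warm the meltwater: 530.86 T
  water cools: 1.21·4180·(T − 49.6) = 5057.8(T − 49.6)
5588.7 T = 250867 − 42418 = 208449
T ≈ 37.30 °C (positive, so assuming full melt was valid).

T_f ≈ 37.3 °C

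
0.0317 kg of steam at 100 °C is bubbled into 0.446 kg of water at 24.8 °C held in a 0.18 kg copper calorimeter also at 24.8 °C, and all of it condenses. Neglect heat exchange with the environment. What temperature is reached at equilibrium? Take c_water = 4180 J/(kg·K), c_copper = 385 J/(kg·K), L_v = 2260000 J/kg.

Setting the total heat transfer to zero:
steam→water at 100 °C releases m L_v = 0.0317×2260000 = 71642
  condensate cools 100→T: 0.0317×4180×(T − 100) = 132.51(T − 100)
  water warms: 0.446×4180×(T − 24.8) = 1864.3(T − 24.8)
  cup: 69.3(T − 24.8)
2066.1 T = 71642 + 13251 + 47953 = 132845
T ≈ 64.30 °C (< 100 °C, so full condensation is consistent).

T_f ≈ 64.3 °C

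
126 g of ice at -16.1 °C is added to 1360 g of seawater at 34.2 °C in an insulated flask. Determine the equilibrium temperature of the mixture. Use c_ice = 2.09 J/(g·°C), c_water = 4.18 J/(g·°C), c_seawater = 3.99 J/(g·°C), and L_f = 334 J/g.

T_f ≈ 23.4 °C

Sum of m c ΔT and latent-heat terms is zero:
ice -16.1→0 °C: 126·2.09·16.1 = 4239.8; latent heat to melt: 126·334 = 42084; meltwater 0→T: 126·4.18·T = 526.68 T; seawater cools: 1360·3.99·(T − 34.2) = 5426.4(T − 34.2)
5953.1 T = 185583 − 46324 = 139259
T ≈ 23.39 °C — above 0 °C, consistent with complete melting.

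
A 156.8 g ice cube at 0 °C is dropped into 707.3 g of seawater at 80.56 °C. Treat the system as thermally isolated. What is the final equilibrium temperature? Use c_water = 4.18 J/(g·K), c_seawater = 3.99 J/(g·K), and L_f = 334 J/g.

T_f ≈ 50.3 °C

Net heat exchanged in the isolated system is zero:
latent heat to melt: 156.8×334 = 52371
  meltwater 0→T: 156.8×4.18×T = 655.42 T
  seawater: 2822.1(T − 80.56)
3477.6 T = 227351 − 52371 = 174979
T ≈ 50.32 °C — above 0 °C, consistent with complete melting.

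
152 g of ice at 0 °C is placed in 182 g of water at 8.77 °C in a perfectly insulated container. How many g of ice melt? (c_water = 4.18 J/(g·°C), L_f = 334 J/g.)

m_melted ≈ 20 g

Cooling the water to 0 °C releases 182·4.18·8.77 = 6671.9 J.
Fully melting the ice requires m_ice L_f = 152·334 = 50768 J.
6671.9 J < 50768 J, so only part of the ice melts and the system sits at 0 °C.
m_melted·334 = 6671.9  ⇒  m_melted ≈ 19.98 g.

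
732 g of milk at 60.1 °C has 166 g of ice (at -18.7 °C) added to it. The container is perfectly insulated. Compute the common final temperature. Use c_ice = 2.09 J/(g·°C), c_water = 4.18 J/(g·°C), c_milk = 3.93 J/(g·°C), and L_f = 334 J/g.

Let T be the final temperature. ΣQ_i = 0:
ice -18.7→0 °C: 166×2.09×18.7 = 6487.8; latent heat to melt: 166×334 = 55444; meltwater 0→T: 166×4.18×T = 693.88 T; milk: 2876.8(T − 60.1)
3570.6 T = 172893 − 61932 = 110961
T ≈ 31.08 °C (positive, so assuming full melt was valid).

T_f ≈ 31.1 °C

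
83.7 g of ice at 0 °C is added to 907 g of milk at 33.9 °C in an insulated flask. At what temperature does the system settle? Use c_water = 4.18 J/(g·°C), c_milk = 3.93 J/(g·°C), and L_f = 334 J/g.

T_f ≈ 23.7 °C

Conservation of energy gives ΣQ = 0:
melt ice: 83.7·334 = 27956; meltwater 0→T: 83.7·4.18·T = 349.87 T; milk cools: 907·3.93·(T − 33.9) = 3564.5(T − 33.9)
3914.4 T = 120837 − 27956 = 92881
T ≈ 23.73 °C. Since T > 0 °C, the all-ice-melts assumption holds.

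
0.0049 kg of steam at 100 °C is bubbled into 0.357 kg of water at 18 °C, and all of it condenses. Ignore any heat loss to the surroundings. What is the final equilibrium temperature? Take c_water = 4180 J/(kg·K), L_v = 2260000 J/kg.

Let T be the final temperature. ΣQ_i = 0:
steam→water at 100 °C releases m L_v = 0.0049·2260000 = 11074; condensed water 100 °C→T: 20.48(T − 100); original water: 1492.3(T − 18)
1512.7 T = 11074 + 2048.2 + 26861 = 39983
T ≈ 26.43 °C (< 100 °C, so full condensation is consistent).

T_f ≈ 26.4 °C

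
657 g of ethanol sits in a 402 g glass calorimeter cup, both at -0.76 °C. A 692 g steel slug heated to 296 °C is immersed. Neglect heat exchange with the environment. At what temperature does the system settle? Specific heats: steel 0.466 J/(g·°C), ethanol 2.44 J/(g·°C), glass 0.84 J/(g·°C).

Taking heat into each body as positive, Σ m c ΔT = 0:
692*0.466*(T − 296) + 657*2.44*(T − (-0.76)) + 402*0.84*(T − (-0.76)) = 0
322.47(T − 296) + 1603.1(T − (-0.76)) + 337.68(T − (-0.76)) = 0
2263.2 T = 93977
T ≈ 41.52 °C

T_f ≈ 41.5 °C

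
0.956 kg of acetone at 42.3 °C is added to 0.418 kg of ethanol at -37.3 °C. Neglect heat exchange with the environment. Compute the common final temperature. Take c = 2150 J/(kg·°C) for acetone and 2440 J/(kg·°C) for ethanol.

T_f ≈ 15.9 °C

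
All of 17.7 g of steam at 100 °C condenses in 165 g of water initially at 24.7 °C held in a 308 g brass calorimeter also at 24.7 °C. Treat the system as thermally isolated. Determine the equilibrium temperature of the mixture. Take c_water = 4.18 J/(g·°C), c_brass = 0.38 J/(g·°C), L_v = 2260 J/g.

T_f ≈ 76.4 °C

Net heat exchanged in the isolated system is zero:
condense steam: −17.7·2260 = −40002
  condensate cools 100→T: 17.7·4.18·(T − 100) = 73.99(T − 100)
  water warms: 165·4.18·(T − 24.7) = 689.7(T − 24.7)
  cup: 117.04(T − 24.7)
880.73 T = 40002 + 7398.6 + 19926 = 67327
T ≈ 76.44 °C — below 100 °C, confirming all the steam condensed.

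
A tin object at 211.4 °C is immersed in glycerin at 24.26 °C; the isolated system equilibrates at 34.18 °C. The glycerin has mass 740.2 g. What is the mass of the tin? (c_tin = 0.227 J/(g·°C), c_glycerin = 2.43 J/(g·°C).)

Taking heat into each body as positive, Σ m c ΔT = 0:
m×0.227×(34.18 − 211.4) + 740.2×2.43×(34.18 − 24.26) = 0
-40.23 m = -17843
m = -17843/-40.23 ≈ 443.5 g

m ≈ 444 g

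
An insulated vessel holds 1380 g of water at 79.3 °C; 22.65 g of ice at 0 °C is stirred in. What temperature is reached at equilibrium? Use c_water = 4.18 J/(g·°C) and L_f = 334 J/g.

T_f ≈ 76.7 °C

Taking heat into each body as positive, Σ m c ΔT = 0:
melt ice: 22.65·334 = 7565.1; meltwater 0→T: 22.65·4.18·T = 94.68 T; water: 5768.4(T − 79.3)
5863.1 T = 457434 − 7565.1 = 449869
T ≈ 76.73 °C — above 0 °C, consistent with complete melting.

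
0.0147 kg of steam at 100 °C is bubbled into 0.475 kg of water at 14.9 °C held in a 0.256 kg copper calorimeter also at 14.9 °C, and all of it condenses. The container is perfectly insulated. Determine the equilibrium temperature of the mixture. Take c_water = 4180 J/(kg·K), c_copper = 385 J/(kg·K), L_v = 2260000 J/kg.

Let T be the final temperature. ΣQ_i = 0:
latent heat released on condensation: 0.0147·2260000 = 33222
  condensate cools 100→T: 0.0147·4180·(T − 100) = 61.45(T − 100)
  water warms: 0.475·4180·(T − 14.9) = 1985.5(T − 14.9)
  cup: 98.56(T − 14.9)
2145.5 T = 33222 + 6144.6 + 31052 = 70419
T ≈ 32.82 °C (< 100 °C, so full condensation is consistent).

T_f ≈ 32.8 °C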